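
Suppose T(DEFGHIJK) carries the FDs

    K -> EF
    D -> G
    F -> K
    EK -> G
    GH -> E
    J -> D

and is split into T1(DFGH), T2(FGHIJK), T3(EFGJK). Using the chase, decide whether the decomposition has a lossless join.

No

Chase test. Columns are DEFGHIJK; row i has aⱼ where attribute j ∈ Ti, else bᵢⱼ.
Initial tableau (one row per fragment):
  row 1: a1 b12 a3 a4 a5 b16 b17 b18
  row 2: b21 b22 a3 a4 a5 a6 a7 a8
  row 3: b31 a2 a3 a4 b35 b36 a7 a8
Rows 2 and 3 agree on K; apply K→EF and equate their EF entries.
Rows 1 and 2 agree on F; apply F→K and equate their K entries.
Rows 1 and 2 agree on GH; apply GH→E and equate their E entries.
Rows 2 and 3 agree on J; apply J→D and equate their D entries.
No row becomes fully distinguished — the join is lossy.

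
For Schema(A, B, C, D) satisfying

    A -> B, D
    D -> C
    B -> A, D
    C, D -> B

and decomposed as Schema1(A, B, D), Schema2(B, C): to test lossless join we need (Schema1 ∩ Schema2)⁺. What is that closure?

Schema1 ∩ Schema2 = {B}.
B → A, D applies, adding A, D
D → C applies, adding C
Closure: {A, B, C, D}.

A, B, C, D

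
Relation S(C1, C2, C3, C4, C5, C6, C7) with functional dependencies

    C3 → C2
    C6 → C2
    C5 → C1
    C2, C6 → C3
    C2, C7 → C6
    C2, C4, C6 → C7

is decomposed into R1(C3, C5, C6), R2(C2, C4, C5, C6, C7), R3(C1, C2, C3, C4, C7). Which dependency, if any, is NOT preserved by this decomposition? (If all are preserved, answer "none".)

C5 → C1

Check C5 → C1: no single fragment contains all of {C1, C5}, and the restricted closure of {C5} across the fragments never reaches {C1}.
C3 → C2 is preserved.
C6 → C2 is preserved.
C2, C6 → C3 is preserved.
C2, C7 → C6 is preserved.
C2, C4, C6 → C7 is preserved.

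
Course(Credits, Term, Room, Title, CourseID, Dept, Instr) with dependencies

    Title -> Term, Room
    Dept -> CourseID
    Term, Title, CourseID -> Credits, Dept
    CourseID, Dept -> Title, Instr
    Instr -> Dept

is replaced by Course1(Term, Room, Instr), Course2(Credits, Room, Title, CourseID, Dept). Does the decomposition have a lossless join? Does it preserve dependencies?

Lossless test: (Room)⁺ = {Room}, which is a superkey of neither fragment — lossy.
Dependency preservation: the restricted closure of {Title} across the fragments never reaches {Term, Room}, so Title → Term, Room cannot be enforced without a join — not preserved.

lossy and not dependency-preserving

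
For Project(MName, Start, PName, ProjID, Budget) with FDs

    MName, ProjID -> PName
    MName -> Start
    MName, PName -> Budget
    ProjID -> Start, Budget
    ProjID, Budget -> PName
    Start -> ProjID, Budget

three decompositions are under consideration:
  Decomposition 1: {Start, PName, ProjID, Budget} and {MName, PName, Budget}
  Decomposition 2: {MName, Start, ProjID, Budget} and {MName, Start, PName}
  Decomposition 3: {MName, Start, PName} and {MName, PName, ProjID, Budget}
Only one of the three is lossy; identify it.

Decomposition 1

Decomposition 1: common = {PName, Budget}, closure = {PName, Budget} → lossy.
Decomposition 2: common = {MName, Start}, closure = {MName, Start, PName, ProjID, Budget} → lossless.
Decomposition 3: common = {MName, PName}, closure = {MName, Start, PName, ProjID, Budget} → lossless.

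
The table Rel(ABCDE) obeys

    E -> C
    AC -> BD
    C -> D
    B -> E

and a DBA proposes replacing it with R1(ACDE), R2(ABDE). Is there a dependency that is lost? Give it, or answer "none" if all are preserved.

E → C lies within R1.
AC → BD: restricted closure across fragments reaches BD.
C → D lies within R1.
B → E lies within R2.
Every dependency is enforceable on the fragments, so the decomposition is dependency-preserving.

none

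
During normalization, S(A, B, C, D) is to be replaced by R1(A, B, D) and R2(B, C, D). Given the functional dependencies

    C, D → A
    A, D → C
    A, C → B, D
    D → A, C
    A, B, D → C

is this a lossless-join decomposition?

Yes

Common attributes: R1 ∩ R2 = {B, D}.
Closure of {B, D}: D → A, C applies, adding A, C. So (B, D)⁺ = {A, B, C, D}.
This closure contains every attribute of R1, so R1 ∩ R2 → R1. The join is lossless.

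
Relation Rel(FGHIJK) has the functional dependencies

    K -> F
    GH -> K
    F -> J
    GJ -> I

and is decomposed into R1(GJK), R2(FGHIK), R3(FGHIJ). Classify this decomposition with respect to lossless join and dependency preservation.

Lossless test (chase): Rows 1 and 2 agree on K; apply K→F and equate their F entries. Rows 2 and 3 agree on GH; apply GH→K and equate their K entries. Rows 1 and 2 agree on F; apply F→J and equate their J entries. Rows 1 and 2 agree on GJ; apply GJ→I and equate their I entries. Row 2 is now all distinguished symbols — the join is lossless.
Dependency preservation: every FD's attributes lie within a single fragment, so each can be enforced locally — preserved.

lossless and dependency-preserving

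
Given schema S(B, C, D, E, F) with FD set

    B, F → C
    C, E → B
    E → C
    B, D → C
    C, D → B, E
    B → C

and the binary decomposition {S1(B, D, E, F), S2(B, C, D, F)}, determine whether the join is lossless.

Common attributes: S1 ∩ S2 = {B, D, F}.
Closure of {B, D, F}: B, F → C applies, adding C; C, D → B, E applies, adding E. So (B, D, F)⁺ = {B, C, D, E, F}.
This closure contains every attribute of S1, so S1 ∩ S2 → S1. The join is lossless.

Yes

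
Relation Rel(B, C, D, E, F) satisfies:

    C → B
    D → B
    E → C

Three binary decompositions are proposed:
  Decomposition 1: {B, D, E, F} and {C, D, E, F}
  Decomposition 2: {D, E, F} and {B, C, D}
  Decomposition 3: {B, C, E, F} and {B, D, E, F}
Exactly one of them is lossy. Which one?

Decomposition 1: common = {D, E, F}, closure = {B, C, D, E, F} → lossless.
Decomposition 2: common = {D}, closure = {B, D} → lossy.
Decomposition 3: common = {B, E, F}, closure = {B, C, E, F} → lossless.

Decomposition 2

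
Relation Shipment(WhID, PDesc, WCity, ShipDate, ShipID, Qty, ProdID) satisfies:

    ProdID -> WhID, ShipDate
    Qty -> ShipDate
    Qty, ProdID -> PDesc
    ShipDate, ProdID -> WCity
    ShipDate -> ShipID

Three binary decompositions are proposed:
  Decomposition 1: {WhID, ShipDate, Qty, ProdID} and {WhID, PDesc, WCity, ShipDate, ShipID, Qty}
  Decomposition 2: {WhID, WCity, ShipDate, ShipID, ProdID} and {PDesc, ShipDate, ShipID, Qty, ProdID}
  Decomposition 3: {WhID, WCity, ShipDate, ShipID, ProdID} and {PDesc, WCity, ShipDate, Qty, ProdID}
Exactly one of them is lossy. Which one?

Decomposition 1: common = {WhID, ShipDate, Qty}, closure = {WhID, ShipDate, ShipID, Qty} → lossy.
Decomposition 2: common = {ShipDate, ShipID, ProdID}, closure = {WhID, WCity, ShipDate, ShipID, ProdID} → lossless.
Decomposition 3: common = {WCity, ShipDate, ProdID}, closure = {WhID, WCity, ShipDate, ShipID, ProdID} → lossless.

Decomposition 1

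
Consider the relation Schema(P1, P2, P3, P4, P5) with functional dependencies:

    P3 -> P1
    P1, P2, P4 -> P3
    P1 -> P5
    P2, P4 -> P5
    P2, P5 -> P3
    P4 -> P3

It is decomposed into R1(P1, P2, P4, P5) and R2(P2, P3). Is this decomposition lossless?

No

Common attributes: R1 ∩ R2 = {P2}.
No dependency enlarges {P2}, so (P2)⁺ = {P2}.
The closure contains neither all of R1 = {P1, P2, P4, P5} nor all of R2 = {P2, P3}, so the common attributes are not a superkey of either fragment. The join is lossy.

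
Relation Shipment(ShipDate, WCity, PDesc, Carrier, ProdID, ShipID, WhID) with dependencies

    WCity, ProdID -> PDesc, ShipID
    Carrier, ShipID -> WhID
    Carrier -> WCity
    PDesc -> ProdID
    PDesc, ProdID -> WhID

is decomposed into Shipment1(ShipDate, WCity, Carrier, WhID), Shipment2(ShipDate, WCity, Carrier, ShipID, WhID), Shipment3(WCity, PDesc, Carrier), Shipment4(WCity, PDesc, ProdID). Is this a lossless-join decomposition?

Chase test. Columns are ShipDate, WCity, PDesc, Carrier, ProdID, ShipID, WhID; row i has aⱼ where attribute j ∈ Shipmenti, else bᵢⱼ.
Initial tableau (one row per fragment):
  row 1: a1 a2 b13 a4 b15 b16 a7
  row 2: a1 a2 b23 a4 b25 a6 a7
  row 3: b31 a2 a3 a4 b35 b36 b37
  row 4: b41 a2 a3 b44 a5 b46 b47
Rows 3 and 4 agree on PDesc; apply PDesc→ProdID and equate their ProdID entries.
Rows 3 and 4 agree on PDesc, ProdID; apply PDesc, ProdID→WhID and equate their WhID entries.
Rows 3 and 4 agree on WCity, ProdID; apply WCity, ProdID→PDesc, ShipID and equate their PDesc, ShipID entries.
No row becomes fully distinguished — the join is lossy.

No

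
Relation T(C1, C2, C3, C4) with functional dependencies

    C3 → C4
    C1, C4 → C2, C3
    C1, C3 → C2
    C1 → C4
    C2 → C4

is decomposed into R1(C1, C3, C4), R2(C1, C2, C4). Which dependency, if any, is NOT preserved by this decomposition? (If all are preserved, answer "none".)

C3 → C4 lies within R1.
C1, C4 → C2, C3: restricted closure across fragments reaches C2, C3.
C1, C3 → C2: restricted closure across fragments reaches C2.
C1 → C4 lies within R1.
C2 → C4 lies within R2.
Every dependency is enforceable on the fragments, so the decomposition is dependency-preserving.

none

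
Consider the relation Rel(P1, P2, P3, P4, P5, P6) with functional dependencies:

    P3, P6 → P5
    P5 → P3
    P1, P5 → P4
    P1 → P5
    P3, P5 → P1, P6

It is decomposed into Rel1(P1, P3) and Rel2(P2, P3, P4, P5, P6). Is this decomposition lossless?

Common attributes: Rel1 ∩ Rel2 = {P3}.
No dependency enlarges {P3}, so (P3)⁺ = {P3}.
The closure contains neither all of Rel1 = {P1, P3} nor all of Rel2 = {P2, P3, P4, P5, P6}, so the common attributes are not a superkey of either fragment. The join is lossy.

No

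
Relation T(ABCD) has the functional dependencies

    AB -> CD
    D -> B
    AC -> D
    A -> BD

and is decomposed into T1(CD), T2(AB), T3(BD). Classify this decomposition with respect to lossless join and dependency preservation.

Lossless test (chase): Rows 1 and 3 agree on D; apply D→B and equate their B entries. No row becomes fully distinguished — the join is lossy.
Dependency preservation: the restricted closure of {AB} across the fragments never reaches {CD}, so AB → CD cannot be enforced without a join — not preserved.

lossy and not dependency-preserving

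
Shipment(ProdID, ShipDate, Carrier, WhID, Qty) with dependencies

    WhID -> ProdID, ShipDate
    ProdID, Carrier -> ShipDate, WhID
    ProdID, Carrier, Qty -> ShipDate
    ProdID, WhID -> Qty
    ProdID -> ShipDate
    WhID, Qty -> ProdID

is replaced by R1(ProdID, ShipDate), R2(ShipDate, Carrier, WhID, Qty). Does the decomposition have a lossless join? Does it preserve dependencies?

lossy and not dependency-preserving

Lossless test: (ShipDate)⁺ = {ShipDate}, which is a superkey of neither fragment — lossy.
Dependency preservation: the restricted closure of {WhID} across the fragments never reaches {ProdID, ShipDate}, so WhID → ProdID, ShipDate cannot be enforced without a join — not preserved.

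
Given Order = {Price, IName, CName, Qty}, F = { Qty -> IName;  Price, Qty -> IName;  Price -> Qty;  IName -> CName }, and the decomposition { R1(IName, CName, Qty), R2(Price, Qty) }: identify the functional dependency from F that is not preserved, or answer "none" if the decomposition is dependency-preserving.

none

Qty → IName lies within R1.
Price, Qty → IName: restricted closure across fragments reaches IName.
Price → Qty lies within R2.
IName → CName lies within R1.
Every dependency is enforceable on the fragments, so the decomposition is dependency-preserving.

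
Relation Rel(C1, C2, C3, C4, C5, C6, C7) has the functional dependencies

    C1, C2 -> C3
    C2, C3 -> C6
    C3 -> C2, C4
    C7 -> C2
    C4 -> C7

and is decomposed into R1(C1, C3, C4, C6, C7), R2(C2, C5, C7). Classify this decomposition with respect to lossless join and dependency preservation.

lossy and not dependency-preserving

Lossless test: (C7)⁺ = {C2, C7}, which is a superkey of neither fragment — lossy.
Dependency preservation: the restricted closure of {C1, C2} across the fragments never reaches {C3}, so C1, C2 → C3 cannot be enforced without a join — not preserved.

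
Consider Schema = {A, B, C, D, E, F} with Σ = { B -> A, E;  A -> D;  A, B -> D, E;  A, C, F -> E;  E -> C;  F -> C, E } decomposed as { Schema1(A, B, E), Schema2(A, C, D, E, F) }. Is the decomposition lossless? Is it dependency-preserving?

lossy but dependency-preserving

Lossless test: (A, E)⁺ = {A, C, D, E}, which is a superkey of neither fragment — lossy.
Dependency preservation: A, B → D, E is not contained in any single fragment, but the restricted closure of its left-hand side across the fragments still reaches the right-hand side; the remaining FDs each lie inside some fragment. All dependencies are preserved.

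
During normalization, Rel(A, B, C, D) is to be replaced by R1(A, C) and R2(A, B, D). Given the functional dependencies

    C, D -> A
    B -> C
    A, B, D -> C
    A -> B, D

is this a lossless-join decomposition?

Common attributes: R1 ∩ R2 = {A}.
Closure of {A}: A → B, D applies, adding B, D; B → C applies, adding C. So (A)⁺ = {A, B, C, D}.
This closure contains every attribute of R1, so R1 ∩ R2 → R1. The join is lossless.

Yes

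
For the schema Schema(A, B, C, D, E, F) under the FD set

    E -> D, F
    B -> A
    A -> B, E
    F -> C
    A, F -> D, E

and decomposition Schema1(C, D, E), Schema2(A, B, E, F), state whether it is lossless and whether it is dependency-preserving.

lossless but not dependency-preserving

Lossless test: (E)⁺ = {C, D, E, F}, which contains all of one fragment — lossless.
Dependency preservation: the restricted closure of {F} across the fragments never reaches {C}, so F → C cannot be enforced without a join — not preserved.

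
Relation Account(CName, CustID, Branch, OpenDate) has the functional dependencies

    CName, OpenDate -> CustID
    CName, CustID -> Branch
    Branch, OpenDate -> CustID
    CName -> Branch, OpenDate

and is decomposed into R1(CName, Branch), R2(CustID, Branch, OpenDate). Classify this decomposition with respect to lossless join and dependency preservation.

lossy and not dependency-preserving

Lossless test: (Branch)⁺ = {Branch}, which is a superkey of neither fragment — lossy.
Dependency preservation: the restricted closure of {CName} across the fragments never reaches {Branch, OpenDate}, so CName → Branch, OpenDate cannot be enforced without a join — not preserved.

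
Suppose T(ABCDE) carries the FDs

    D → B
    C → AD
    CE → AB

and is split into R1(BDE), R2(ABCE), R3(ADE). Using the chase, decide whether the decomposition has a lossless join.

No

Chase test. Columns are ABCDE; row i has aⱼ where attribute j ∈ Ri, else bᵢⱼ.
Initial tableau (one row per fragment):
  row 1: b11 a2 b13 a4 a5
  row 2: a1 a2 a3 b24 a5
  row 3: a1 b32 b33 a4 a5
Rows 1 and 3 agree on D; apply D→B and equate their B entries.
No row becomes fully distinguished — the join is lossy.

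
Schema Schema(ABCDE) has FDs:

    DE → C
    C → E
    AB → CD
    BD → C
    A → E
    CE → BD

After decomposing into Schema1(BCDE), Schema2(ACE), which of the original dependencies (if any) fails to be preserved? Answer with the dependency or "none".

Check AB → CD: no single fragment contains all of {ABCD}, and the restricted closure of {AB} across the fragments never reaches {CD}.
DE → C is preserved.
C → E is preserved.
BD → C is preserved.
A → E is preserved.
CE → BD is preserved.

AB → CD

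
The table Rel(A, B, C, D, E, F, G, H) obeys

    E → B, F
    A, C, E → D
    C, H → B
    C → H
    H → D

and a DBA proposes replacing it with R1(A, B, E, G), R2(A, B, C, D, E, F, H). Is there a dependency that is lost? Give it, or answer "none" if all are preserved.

none

E → B, F lies within R2.
A, C, E → D lies within R2.
C, H → B lies within R2.
C → H lies within R2.
H → D lies within R2.
Every dependency is enforceable on the fragments, so the decomposition is dependency-preserving.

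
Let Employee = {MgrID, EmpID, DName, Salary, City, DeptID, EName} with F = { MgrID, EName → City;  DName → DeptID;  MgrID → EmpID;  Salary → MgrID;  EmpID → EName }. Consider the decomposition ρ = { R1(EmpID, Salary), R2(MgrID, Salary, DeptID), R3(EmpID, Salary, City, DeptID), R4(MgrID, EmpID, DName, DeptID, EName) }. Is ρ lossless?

No

Chase test. Columns are MgrID, EmpID, DName, Salary, City, DeptID, EName; row i has aⱼ where attribute j ∈ Ri, else bᵢⱼ.
Initial tableau (one row per fragment):
  row 1: b11 a2 b13 a4 b15 b16 b17
  row 2: a1 b22 b23 a4 b25 a6 b27
  row 3: b31 a2 b33 a4 a5 a6 b37
  row 4: a1 a2 a3 b44 b45 a6 a7
Rows 2 and 4 agree on MgrID; apply MgrID→EmpID and equate their EmpID entries.
Rows 1 and 2 agree on Salary; apply Salary→MgrID and equate their MgrID entries.
Rows 1 and 3 agree on Salary; apply Salary→MgrID and equate their MgrID entries.
Rows 1 and 2 agree on EmpID; apply EmpID→EName and equate their EName entries.
Rows 1 and 3 agree on EmpID; apply EmpID→EName and equate their EName entries.
Rows 1 and 4 agree on EmpID; apply EmpID→EName and equate their EName entries.
Rows 1 and 2 agree on MgrID, EName; apply MgrID, EName→City and equate their City entries.
Rows 1 and 3 agree on MgrID, EName; apply MgrID, EName→City and equate their City entries.
Rows 1 and 4 agree on MgrID, EName; apply MgrID, EName→City and equate their City entries.
No row becomes fully distinguished — the join is lossy.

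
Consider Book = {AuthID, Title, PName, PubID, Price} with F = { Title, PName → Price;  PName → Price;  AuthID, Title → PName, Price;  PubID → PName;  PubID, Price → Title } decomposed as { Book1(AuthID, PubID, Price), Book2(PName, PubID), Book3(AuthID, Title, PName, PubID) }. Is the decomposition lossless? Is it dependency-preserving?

lossless but not dependency-preserving

Lossless test (chase): Rows 2 and 3 agree on PName; apply PName→Price and equate their Price entries. Rows 1 and 2 agree on PubID; apply PubID→PName and equate their PName entries. Rows 2 and 3 agree on PubID, Price; apply PubID, Price→Title and equate their Title entries. Rows 1 and 2 agree on PName; apply PName→Price and equate their Price entries. Rows 1 and 2 agree on PubID, Price; apply PubID, Price→Title and equate their Title entries. Row 1 is now all distinguished symbols — the join is lossless.
Dependency preservation: the restricted closure of {Title, PName} across the fragments never reaches {Price}, so Title, PName → Price cannot be enforced without a join — not preserved.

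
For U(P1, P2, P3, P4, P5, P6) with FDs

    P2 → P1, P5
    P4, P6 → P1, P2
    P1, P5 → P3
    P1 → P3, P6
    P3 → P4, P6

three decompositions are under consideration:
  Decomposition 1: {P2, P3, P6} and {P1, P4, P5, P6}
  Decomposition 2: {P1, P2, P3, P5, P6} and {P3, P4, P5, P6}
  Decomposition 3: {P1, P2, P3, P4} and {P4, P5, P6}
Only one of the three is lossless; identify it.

Decomposition 2

Decomposition 1: common = {P6}, closure = {P6} → lossy.
Decomposition 2: common = {P3, P5, P6}, closure = {P1, P2, P3, P4, P5, P6} → lossless.
Decomposition 3: common = {P4}, closure = {P4} → lossy.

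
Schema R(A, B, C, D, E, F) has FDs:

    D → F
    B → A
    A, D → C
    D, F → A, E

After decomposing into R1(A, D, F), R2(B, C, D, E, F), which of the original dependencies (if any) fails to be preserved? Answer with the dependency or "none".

B → A

Check B → A: no single fragment contains all of {A, B}, and the restricted closure of {B} across the fragments never reaches {A}.
D → F is preserved.
A, D → C is preserved.
D, F → A, E is preserved.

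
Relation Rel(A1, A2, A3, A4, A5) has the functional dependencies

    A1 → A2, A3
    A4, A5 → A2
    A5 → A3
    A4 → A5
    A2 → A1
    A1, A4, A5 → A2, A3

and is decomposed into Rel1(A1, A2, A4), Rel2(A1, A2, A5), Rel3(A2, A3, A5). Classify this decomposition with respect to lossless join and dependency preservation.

lossy and not dependency-preserving

Lossless test (chase): Rows 1 and 2 agree on A1; apply A1→A2, A3 and equate their A2, A3 entries. Rows 2 and 3 agree on A5; apply A5→A3 and equate their A3 entries. Rows 1 and 3 agree on A2; apply A2→A1 and equate their A1 entries. No row becomes fully distinguished — the join is lossy.
Dependency preservation: the restricted closure of {A4} across the fragments never reaches {A5}, so A4 → A5 cannot be enforced without a join — not preserved.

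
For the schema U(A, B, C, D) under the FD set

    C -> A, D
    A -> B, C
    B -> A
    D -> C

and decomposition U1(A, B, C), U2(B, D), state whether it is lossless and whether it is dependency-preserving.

Lossless test: (B)⁺ = {A, B, C, D}, which contains all of one fragment — lossless.
Dependency preservation: C → A, D; D → C are not contained in any single fragment, but the restricted closure of each left-hand side across the fragments still reaches the right-hand side; the remaining FDs each lie inside some fragment. All dependencies are preserved.

lossless and dependency-preserving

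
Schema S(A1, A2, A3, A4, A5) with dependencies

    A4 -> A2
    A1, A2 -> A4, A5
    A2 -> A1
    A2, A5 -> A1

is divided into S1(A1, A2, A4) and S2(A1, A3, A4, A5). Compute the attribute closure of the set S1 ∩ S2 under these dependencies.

S1 ∩ S2 = {A1, A4}.
A4 → A2 applies, adding A2
A1, A2 → A4, A5 applies, adding A5
Closure: {A1, A2, A4, A5}.

A1, A2, A4, A5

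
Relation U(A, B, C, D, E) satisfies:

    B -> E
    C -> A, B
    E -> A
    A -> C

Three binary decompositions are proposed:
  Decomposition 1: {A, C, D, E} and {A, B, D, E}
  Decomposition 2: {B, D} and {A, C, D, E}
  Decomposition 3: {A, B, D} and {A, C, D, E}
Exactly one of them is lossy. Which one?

Decomposition 2

Decomposition 1: common = {A, D, E}, closure = {A, B, C, D, E} → lossless.
Decomposition 2: common = {D}, closure = {D} → lossy.
Decomposition 3: common = {A, D}, closure = {A, B, C, D, E} → lossless.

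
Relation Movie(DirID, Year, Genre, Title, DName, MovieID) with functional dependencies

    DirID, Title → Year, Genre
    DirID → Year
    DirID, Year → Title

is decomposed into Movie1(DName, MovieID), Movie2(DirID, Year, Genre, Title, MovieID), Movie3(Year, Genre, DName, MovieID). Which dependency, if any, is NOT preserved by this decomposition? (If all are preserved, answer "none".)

none

DirID, Title → Year, Genre lies within Movie2.
DirID → Year lies within Movie2.
DirID, Year → Title lies within Movie2.
Every dependency is enforceable on the fragments, so the decomposition is dependency-preserving.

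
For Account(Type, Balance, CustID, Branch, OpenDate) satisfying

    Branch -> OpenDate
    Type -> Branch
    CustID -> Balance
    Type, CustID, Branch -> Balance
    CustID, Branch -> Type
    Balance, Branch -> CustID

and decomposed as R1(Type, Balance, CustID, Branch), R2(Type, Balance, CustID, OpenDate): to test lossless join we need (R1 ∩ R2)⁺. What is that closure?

Type, Balance, CustID, Branch, OpenDate

R1 ∩ R2 = {Type, Balance, CustID}.
Type → Branch applies, adding Branch
Branch → OpenDate applies, adding OpenDate
Closure: {Type, Balance, CustID, Branch, OpenDate}.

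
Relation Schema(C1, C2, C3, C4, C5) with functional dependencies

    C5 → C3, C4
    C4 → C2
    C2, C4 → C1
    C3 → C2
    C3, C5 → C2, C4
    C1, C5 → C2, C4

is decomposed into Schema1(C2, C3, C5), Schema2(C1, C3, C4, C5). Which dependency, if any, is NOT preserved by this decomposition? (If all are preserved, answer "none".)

C4 → C2

Check C4 → C2: no single fragment contains all of {C2, C4}, and the restricted closure of {C4} across the fragments never reaches {C2}.
C5 → C3, C4 is preserved.
C2, C4 → C1 is preserved.
C3 → C2 is preserved.
C3, C5 → C2, C4 is preserved.
C1, C5 → C2, C4 is preserved.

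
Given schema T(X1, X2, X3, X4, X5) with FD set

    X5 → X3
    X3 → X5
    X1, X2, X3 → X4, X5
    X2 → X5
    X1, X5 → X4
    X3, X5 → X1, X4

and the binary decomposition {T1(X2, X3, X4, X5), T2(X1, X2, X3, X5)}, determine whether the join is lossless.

Common attributes: T1 ∩ T2 = {X2, X3, X5}.
Closure of {X2, X3, X5}: X3, X5 → X1, X4 applies, adding X1, X4. So (X2, X3, X5)⁺ = {X1, X2, X3, X4, X5}.
This closure contains every attribute of T1, so T1 ∩ T2 → T1. The join is lossless.

Yes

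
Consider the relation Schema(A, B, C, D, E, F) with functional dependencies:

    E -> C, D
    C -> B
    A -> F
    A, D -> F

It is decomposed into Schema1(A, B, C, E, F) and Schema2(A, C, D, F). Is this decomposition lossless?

Common attributes: Schema1 ∩ Schema2 = {A, C, F}.
Closure of {A, C, F}: C → B applies, adding B. So (A, C, F)⁺ = {A, B, C, F}.
The closure contains neither all of Schema1 = {A, B, C, E, F} nor all of Schema2 = {A, C, D, F}, so the common attributes are not a superkey of either fragment. The join is lossy.

No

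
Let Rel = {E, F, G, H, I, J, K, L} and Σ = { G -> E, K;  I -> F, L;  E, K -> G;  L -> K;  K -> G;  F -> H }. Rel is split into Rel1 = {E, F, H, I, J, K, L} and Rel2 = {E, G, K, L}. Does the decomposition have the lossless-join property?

Common attributes: Rel1 ∩ Rel2 = {E, K, L}.
Closure of {E, K, L}: E, K → G applies, adding G. So (E, K, L)⁺ = {E, G, K, L}.
This closure contains every attribute of Rel2, so Rel1 ∩ Rel2 → Rel2. The join is lossless.

Yes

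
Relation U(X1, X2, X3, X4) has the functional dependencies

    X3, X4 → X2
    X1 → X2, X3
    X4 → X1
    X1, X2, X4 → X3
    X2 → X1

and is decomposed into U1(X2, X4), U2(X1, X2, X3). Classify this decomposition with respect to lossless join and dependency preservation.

lossless and dependency-preserving

Lossless test: (X2)⁺ = {X1, X2, X3}, which contains all of one fragment — lossless.
Dependency preservation: X3, X4 → X2; X4 → X1; X1, X2, X4 → X3 are not contained in any single fragment, but the restricted closure of each left-hand side across the fragments still reaches the right-hand side; the remaining FDs each lie inside some fragment. All dependencies are preserved.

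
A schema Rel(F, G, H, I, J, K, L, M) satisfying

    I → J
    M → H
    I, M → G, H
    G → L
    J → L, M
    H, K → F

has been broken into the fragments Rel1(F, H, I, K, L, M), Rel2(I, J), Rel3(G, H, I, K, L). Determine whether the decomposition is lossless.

Chase test. Columns are F, G, H, I, J, K, L, M; row i has aⱼ where attribute j ∈ Reli, else bᵢⱼ.
Initial tableau (one row per fragment):
  row 1: a1 b12 a3 a4 b15 a6 a7 a8
  row 2: b21 b22 b23 a4 a5 b26 b27 b28
  row 3: b31 a2 a3 a4 b35 a6 a7 b38
Rows 1 and 2 agree on I; apply I→J and equate their J entries.
Rows 1 and 3 agree on I; apply I→J and equate their J entries.
Rows 1 and 2 agree on J; apply J→L, M and equate their L, M entries.
Rows 1 and 3 agree on J; apply J→L, M and equate their L, M entries.
Rows 1 and 3 agree on H, K; apply H, K→F and equate their F entries.
Rows 1 and 2 agree on M; apply M→H and equate their H entries.
Rows 1 and 2 agree on I, M; apply I, M→G, H and equate their G, H entries.
Rows 1 and 3 agree on I, M; apply I, M→G, H and equate their G, H entries.
Row 1 is now all distinguished symbols — the join is lossless.

Yes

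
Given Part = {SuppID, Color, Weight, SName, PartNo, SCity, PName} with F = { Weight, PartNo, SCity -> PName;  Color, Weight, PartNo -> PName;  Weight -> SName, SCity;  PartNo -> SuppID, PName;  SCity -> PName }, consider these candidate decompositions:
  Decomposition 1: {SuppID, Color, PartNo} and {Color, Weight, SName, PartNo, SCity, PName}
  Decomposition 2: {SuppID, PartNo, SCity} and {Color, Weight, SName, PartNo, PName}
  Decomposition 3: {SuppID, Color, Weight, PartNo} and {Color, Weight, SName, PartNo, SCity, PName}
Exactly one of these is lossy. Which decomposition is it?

Decomposition 2

Decomposition 1: common = {Color, PartNo}, closure = {SuppID, Color, PartNo, PName} → lossless.
Decomposition 2: common = {PartNo}, closure = {SuppID, PartNo, PName} → lossy.
Decomposition 3: common = {Color, Weight, PartNo}, closure = {SuppID, Color, Weight, SName, PartNo, SCity, PName} → lossless.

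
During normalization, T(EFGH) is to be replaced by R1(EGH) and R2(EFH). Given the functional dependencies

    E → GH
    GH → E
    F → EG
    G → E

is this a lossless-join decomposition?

Yes

Common attributes: R1 ∩ R2 = {EH}.
Closure of {EH}: E → GH applies, adding G. So (EH)⁺ = {EGH}.
This closure contains every attribute of R1, so R1 ∩ R2 → R1. The join is lossless.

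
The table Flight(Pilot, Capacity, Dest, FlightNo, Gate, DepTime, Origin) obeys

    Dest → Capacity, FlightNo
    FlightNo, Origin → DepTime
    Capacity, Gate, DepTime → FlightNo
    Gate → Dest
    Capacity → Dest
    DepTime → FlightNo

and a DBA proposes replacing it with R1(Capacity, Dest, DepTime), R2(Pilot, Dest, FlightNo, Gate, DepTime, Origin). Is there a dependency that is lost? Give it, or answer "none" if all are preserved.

none

Dest → Capacity, FlightNo: restricted closure across fragments reaches Capacity, FlightNo.
FlightNo, Origin → DepTime lies within R2.
Capacity, Gate, DepTime → FlightNo: restricted closure across fragments reaches FlightNo.
Gate → Dest lies within R2.
Capacity → Dest lies within R1.
DepTime → FlightNo lies within R2.
Every dependency is enforceable on the fragments, so the decomposition is dependency-preserving.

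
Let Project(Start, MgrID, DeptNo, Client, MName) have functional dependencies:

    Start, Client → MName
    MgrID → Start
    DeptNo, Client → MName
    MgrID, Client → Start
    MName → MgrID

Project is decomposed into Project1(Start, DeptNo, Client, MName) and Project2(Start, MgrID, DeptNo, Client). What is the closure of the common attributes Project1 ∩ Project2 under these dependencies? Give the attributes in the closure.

Project1 ∩ Project2 = {Start, DeptNo, Client}.
Start, Client → MName applies, adding MName
MName → MgrID applies, adding MgrID
Closure: {Start, MgrID, DeptNo, Client, MName}.

Start, MgrID, DeptNo, Client, MName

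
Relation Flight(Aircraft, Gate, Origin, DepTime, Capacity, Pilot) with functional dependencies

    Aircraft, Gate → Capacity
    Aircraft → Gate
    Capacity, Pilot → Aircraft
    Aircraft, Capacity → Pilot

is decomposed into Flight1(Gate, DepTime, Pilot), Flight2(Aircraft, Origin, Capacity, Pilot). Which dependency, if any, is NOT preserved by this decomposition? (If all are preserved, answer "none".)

Check Aircraft → Gate: no single fragment contains all of {Aircraft, Gate}, and the restricted closure of {Aircraft} across the fragments never reaches {Gate}.
Aircraft, Gate → Capacity is preserved.
Capacity, Pilot → Aircraft is preserved.
Aircraft, Capacity → Pilot is preserved.

Aircraft → Gate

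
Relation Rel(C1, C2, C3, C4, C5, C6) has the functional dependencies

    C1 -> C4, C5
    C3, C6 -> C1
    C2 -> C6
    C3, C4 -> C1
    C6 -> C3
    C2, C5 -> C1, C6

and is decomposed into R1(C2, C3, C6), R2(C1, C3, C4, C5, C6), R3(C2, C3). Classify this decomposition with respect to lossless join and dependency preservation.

lossless and dependency-preserving

Lossless test (chase): Rows 1 and 2 agree on C3, C6; apply C3, C6→C1 and equate their C1 entries. Rows 1 and 3 agree on C2; apply C2→C6 and equate their C6 entries. Rows 1 and 2 agree on C1; apply C1→C4, C5 and equate their C4, C5 entries. Rows 1 and 3 agree on C3, C6; apply C3, C6→C1 and equate their C1 entries. Rows 1 and 3 agree on C1; apply C1→C4, C5 and equate their C4, C5 entries. Row 1 is now all distinguished symbols — the join is lossless.
Dependency preservation: C2, C5 → C1, C6 is not contained in any single fragment, but the restricted closure of its left-hand side across the fragments still reaches the right-hand side; the remaining FDs each lie inside some fragment. All dependencies are preserved.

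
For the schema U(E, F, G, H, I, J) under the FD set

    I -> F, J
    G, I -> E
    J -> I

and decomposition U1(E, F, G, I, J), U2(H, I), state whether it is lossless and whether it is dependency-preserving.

lossy but dependency-preserving

Lossless test: (I)⁺ = {F, I, J}, which is a superkey of neither fragment — lossy.
Dependency preservation: every FD's attributes lie within a single fragment, so each can be enforced locally — preserved.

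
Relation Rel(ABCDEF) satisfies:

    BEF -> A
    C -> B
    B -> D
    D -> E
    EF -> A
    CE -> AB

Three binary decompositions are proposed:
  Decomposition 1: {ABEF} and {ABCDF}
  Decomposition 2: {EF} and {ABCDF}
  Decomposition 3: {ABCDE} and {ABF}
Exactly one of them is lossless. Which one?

Decomposition 1: common = {ABF}, closure = {ABDEF} → lossless.
Decomposition 2: common = {F}, closure = {F} → lossy.
Decomposition 3: common = {AB}, closure = {ABDE} → lossy.

Decomposition 1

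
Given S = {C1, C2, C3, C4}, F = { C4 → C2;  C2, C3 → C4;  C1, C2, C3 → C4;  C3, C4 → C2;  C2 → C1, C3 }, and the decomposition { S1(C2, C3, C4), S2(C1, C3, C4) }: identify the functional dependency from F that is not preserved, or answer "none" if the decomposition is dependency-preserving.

none

C4 → C2 lies within S1.
C2, C3 → C4 lies within S1.
C1, C2, C3 → C4: restricted closure across fragments reaches C4.
C3, C4 → C2 lies within S1.
C2 → C1, C3: restricted closure across fragments reaches C1, C3.
Every dependency is enforceable on the fragments, so the decomposition is dependency-preserving.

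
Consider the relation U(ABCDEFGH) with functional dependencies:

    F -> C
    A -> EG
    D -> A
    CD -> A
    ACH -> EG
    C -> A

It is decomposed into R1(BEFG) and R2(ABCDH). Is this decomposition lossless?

Common attributes: R1 ∩ R2 = {B}.
No dependency enlarges {B}, so (B)⁺ = {B}.
The closure contains neither all of R1 = {BEFG} nor all of R2 = {ABCDH}, so the common attributes are not a superkey of either fragment. The join is lossy.

No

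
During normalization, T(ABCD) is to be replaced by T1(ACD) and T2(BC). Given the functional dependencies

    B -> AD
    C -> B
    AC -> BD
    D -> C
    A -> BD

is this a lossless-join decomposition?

Common attributes: T1 ∩ T2 = {C}.
Closure of {C}: C → B applies, adding B; B → AD applies, adding AD. So (C)⁺ = {ABCD}.
This closure contains every attribute of T1, so T1 ∩ T2 → T1. The join is lossless.

Yes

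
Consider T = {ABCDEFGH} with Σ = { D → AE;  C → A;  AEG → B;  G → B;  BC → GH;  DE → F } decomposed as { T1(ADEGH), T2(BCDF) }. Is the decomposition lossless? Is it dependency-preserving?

Lossless test: (D)⁺ = {ADEF}, which is a superkey of neither fragment — lossy.
Dependency preservation: the restricted closure of {C} across the fragments never reaches {A}, so C → A cannot be enforced without a join — not preserved.

lossy and not dependency-preserving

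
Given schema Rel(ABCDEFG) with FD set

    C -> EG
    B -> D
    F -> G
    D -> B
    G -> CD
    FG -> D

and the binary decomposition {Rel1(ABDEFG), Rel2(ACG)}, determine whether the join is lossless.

Common attributes: Rel1 ∩ Rel2 = {AG}.
Closure of {AG}: G → CD applies, adding CD; C → EG applies, adding E; D → B applies, adding B. So (AG)⁺ = {ABCDEG}.
This closure contains every attribute of Rel2, so Rel1 ∩ Rel2 → Rel2. The join is lossless.

Yes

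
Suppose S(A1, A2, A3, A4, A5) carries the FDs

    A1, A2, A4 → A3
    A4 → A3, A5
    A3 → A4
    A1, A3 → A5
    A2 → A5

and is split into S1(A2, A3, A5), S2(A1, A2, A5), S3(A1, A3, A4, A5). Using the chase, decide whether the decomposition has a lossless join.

Chase test. Columns are A1, A2, A3, A4, A5; row i has aⱼ where attribute j ∈ Si, else bᵢⱼ.
Initial tableau (one row per fragment):
  row 1: b11 a2 a3 b14 a5
  row 2: a1 a2 b23 b24 a5
  row 3: a1 b32 a3 a4 a5
Rows 1 and 3 agree on A3; apply A3→A4 and equate their A4 entries.
No row becomes fully distinguished — the join is lossy.

No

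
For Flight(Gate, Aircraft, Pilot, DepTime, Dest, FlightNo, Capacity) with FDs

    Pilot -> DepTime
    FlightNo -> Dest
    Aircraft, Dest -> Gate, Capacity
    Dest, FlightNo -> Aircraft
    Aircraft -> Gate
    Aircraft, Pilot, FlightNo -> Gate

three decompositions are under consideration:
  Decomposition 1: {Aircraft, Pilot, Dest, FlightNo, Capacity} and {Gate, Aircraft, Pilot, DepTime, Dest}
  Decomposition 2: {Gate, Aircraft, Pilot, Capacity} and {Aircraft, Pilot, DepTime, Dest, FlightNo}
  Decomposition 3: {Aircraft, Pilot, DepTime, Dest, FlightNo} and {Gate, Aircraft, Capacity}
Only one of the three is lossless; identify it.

Decomposition 1

Decomposition 1: common = {Aircraft, Pilot, Dest}, closure = {Gate, Aircraft, Pilot, DepTime, Dest, Capacity} → lossless.
Decomposition 2: common = {Aircraft, Pilot}, closure = {Gate, Aircraft, Pilot, DepTime} → lossy.
Decomposition 3: common = {Aircraft}, closure = {Gate, Aircraft} → lossy.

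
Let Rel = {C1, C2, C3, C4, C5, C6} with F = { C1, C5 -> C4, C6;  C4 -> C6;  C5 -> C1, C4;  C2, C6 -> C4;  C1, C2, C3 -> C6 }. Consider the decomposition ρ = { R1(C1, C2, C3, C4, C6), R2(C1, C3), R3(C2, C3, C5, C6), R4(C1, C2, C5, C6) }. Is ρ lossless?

Chase test. Columns are C1, C2, C3, C4, C5, C6; row i has aⱼ where attribute j ∈ Ri, else bᵢⱼ.
Initial tableau (one row per fragment):
  row 1: a1 a2 a3 a4 b15 a6
  row 2: a1 b22 a3 b24 b25 b26
  row 3: b31 a2 a3 b34 a5 a6
  row 4: a1 a2 b43 b44 a5 a6
Rows 3 and 4 agree on C5; apply C5→C1, C4 and equate their C1, C4 entries.
Rows 1 and 3 agree on C2, C6; apply C2, C6→C4 and equate their C4 entries.
Row 3 is now all distinguished symbols — the join is lossless.

Yes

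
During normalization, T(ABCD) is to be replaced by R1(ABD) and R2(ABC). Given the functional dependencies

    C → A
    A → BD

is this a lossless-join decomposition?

Yes

Common attributes: R1 ∩ R2 = {AB}.
Closure of {AB}: A → BD applies, adding D. So (AB)⁺ = {ABD}.
This closure contains every attribute of R1, so R1 ∩ R2 → R1. The join is lossless.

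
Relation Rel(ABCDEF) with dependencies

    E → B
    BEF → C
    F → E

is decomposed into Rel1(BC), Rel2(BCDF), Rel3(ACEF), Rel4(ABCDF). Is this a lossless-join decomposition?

Yes

Chase test. Columns are ABCDEF; row i has aⱼ where attribute j ∈ Reli, else bᵢⱼ.
Initial tableau (one row per fragment):
  row 1: b11 a2 a3 b14 b15 b16
  row 2: b21 a2 a3 a4 b25 a6
  row 3: a1 b32 a3 b34 a5 a6
  row 4: a1 a2 a3 a4 b45 a6
Rows 2 and 3 agree on F; apply F→E and equate their E entries.
Rows 2 and 4 agree on F; apply F→E and equate their E entries.
Rows 2 and 3 agree on E; apply E→B and equate their B entries.
Row 4 is now all distinguished symbols — the join is lossless.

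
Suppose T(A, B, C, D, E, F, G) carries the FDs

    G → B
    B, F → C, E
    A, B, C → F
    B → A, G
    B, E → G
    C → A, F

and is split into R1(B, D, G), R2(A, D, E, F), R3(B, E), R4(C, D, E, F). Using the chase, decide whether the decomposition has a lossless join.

Chase test. Columns are A, B, C, D, E, F, G; row i has aⱼ where attribute j ∈ Ri, else bᵢⱼ.
Initial tableau (one row per fragment):
  row 1: b11 a2 b13 a4 b15 b16 a7
  row 2: a1 b22 b23 a4 a5 a6 b27
  row 3: b31 a2 b33 b34 a5 b36 b37
  row 4: b41 b42 a3 a4 a5 a6 b47
Rows 1 and 3 agree on B; apply B→A, G and equate their A, G entries.
No row becomes fully distinguished — the join is lossy.

No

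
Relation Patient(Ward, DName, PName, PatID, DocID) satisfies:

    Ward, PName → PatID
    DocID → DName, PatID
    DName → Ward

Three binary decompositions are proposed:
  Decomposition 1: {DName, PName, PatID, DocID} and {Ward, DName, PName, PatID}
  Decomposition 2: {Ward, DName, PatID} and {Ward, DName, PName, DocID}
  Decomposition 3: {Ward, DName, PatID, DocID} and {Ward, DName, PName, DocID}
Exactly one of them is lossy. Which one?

Decomposition 1: common = {DName, PName, PatID}, closure = {Ward, DName, PName, PatID} → lossless.
Decomposition 2: common = {Ward, DName}, closure = {Ward, DName} → lossy.
Decomposition 3: common = {Ward, DName, DocID}, closure = {Ward, DName, PatID, DocID} → lossless.

Decomposition 2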